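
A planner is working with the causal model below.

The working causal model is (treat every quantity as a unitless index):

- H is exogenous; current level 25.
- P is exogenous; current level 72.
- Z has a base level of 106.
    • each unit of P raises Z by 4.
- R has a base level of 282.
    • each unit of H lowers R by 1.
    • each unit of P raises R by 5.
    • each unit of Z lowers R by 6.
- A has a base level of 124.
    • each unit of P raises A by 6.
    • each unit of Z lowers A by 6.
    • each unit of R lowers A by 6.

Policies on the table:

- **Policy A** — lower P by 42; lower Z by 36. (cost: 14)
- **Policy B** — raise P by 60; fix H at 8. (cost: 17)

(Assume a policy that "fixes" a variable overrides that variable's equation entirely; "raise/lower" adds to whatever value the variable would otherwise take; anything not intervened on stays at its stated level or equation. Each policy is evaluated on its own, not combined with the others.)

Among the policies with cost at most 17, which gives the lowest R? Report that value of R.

Policy A (P − 42, Z − 36):
  H = 25
  P = 72 − 42 = 30
  Z = 106 + 4·30 (−36 from intervention) = 190
  R = 282 − 25 + 5·30 − 6·190 = -733
Policy B (P + 60, H := 8):
  H = 8
  P = 72 + 60 = 132
  Z = 106 + 4·132 = 634
  R = 282 − 8 + 5·132 − 6·634 = -2870
Comparing — Policy A: R=-733, Policy B: R=-2870. Lowest is -2870 (Policy B).

-2870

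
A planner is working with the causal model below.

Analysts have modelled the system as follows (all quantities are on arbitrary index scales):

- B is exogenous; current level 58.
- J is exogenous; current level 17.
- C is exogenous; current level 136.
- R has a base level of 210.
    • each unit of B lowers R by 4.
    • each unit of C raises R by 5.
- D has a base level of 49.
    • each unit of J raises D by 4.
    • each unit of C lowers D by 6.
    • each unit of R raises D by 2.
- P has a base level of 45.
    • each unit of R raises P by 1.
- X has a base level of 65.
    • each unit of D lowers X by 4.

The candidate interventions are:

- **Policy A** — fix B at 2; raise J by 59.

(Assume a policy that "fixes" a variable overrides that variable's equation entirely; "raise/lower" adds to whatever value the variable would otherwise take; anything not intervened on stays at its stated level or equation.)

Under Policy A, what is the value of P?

Policy A (B := 2, J + 59):
  B = 2
  C = 136
  R = 210 − 4·2 + 5·136 = 882
  P = 45 + 882 = 927

927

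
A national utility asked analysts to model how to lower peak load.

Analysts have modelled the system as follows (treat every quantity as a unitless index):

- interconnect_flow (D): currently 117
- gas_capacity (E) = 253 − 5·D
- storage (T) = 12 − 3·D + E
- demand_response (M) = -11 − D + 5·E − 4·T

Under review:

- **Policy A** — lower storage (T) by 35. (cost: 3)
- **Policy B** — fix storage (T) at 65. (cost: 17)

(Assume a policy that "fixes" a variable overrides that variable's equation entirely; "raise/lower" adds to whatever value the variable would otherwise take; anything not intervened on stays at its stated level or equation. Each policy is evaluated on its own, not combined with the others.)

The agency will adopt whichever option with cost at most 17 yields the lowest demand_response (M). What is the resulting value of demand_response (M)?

-2048

Policy A (T − 35):
  D = 117
  E = 253 − 5·117 = -332
  T = 12 − 3·117 + (-332) (−35 from intervention) = -706
  M = -11 − 117 + 5·(-332) − 4·(-706) = 1036
Policy B (T := 65):
  D = 117
  E = 253 − 5·117 = -332
  T = 65
  M = -11 − 117 + 5·(-332) − 4·65 = -2048
Comparing — Policy A: M=1036, Policy B: M=-2048. Lowest is -2048 (Policy B).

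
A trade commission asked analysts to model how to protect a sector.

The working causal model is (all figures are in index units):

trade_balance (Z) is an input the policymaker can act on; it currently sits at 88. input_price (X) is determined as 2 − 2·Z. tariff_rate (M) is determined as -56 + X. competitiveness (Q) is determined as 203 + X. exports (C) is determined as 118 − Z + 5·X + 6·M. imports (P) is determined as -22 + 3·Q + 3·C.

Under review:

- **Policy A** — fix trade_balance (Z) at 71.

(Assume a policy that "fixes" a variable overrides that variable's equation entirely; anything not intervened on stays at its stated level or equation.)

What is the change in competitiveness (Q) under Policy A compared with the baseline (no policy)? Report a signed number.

Baseline:
  Z = 88
  X = 2 − 2·88 = -174
  Q = 203 + (-174) = 29
Policy A (Z := 71):
  Z = 71
  X = 2 − 2·71 = -140
  Q = 203 + (-140) = 63
Change in Q: 63 − 29 = 34

34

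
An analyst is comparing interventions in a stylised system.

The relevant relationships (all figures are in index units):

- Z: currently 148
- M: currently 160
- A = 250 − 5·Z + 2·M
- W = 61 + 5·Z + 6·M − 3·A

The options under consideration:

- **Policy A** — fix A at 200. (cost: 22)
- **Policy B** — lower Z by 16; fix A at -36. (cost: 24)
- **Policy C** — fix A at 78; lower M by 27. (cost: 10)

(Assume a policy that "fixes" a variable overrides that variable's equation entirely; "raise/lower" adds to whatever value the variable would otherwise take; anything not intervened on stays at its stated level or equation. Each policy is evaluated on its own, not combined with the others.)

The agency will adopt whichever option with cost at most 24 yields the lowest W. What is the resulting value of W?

Policy A (A := 200):
  Z = 148
  M = 160
  A = 200
  W = 61 + 5·148 + 6·160 − 3·200 = 1161
Policy B (Z − 16, A := -36):
  Z = 148 − 16 = 132
  M = 160
  A = -36
  W = 61 + 5·132 + 6·160 − 3·(-36) = 1789
Policy C (A := 78, M − 27):
  Z = 148
  M = 160 − 27 = 133
  A = 78
  W = 61 + 5·148 + 6·133 − 3·78 = 1365
Comparing — Policy A: W=1161, Policy B: W=1789, Policy C: W=1365. Lowest is 1161 (Policy A).

1161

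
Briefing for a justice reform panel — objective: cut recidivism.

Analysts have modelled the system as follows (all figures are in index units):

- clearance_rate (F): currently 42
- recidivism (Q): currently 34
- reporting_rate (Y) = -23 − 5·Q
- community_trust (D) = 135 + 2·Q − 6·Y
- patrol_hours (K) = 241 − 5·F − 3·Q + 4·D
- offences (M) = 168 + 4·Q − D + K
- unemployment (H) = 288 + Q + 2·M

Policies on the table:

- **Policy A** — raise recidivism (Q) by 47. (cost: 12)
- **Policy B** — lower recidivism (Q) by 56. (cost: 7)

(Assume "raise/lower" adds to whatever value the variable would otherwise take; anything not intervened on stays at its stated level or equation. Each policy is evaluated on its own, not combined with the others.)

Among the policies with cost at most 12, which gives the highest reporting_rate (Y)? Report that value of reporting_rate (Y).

Policy A (Q + 47):
  Q = 34 + 47 = 81
  Y = -23 − 5·81 = -428
Policy B (Q − 56):
  Q = 34 − 56 = -22
  Y = -23 − 5·(-22) = 87
Comparing — Policy A: Y=-428, Policy B: Y=87. Highest is 87 (Policy B).

87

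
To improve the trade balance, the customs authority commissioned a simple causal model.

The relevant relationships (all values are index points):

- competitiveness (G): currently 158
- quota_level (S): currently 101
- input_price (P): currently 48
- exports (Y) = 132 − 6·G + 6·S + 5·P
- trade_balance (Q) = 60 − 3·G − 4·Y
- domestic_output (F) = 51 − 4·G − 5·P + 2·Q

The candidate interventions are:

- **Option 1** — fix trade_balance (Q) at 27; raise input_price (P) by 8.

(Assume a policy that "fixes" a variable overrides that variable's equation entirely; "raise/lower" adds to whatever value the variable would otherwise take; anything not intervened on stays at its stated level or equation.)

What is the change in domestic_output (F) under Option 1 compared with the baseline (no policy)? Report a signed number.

Baseline:
  G = 158
  S = 101
  P = 48
  Y = 132 − 6·158 + 6·101 + 5·48 = 30
  Q = 60 − 3·158 − 4·30 = -534
  F = 51 − 4·158 − 5·48 + 2·(-534) = -1889
Option 1 (Q := 27, P + 8):
  G = 158
  S = 101
  P = 48 + 8 = 56
  Y = 132 − 6·158 + 6·101 + 5·56 = 70
  Q = 27
  F = 51 − 4·158 − 5·56 + 2·27 = -807
Change in F: -807 − (-1889) = 1082

1082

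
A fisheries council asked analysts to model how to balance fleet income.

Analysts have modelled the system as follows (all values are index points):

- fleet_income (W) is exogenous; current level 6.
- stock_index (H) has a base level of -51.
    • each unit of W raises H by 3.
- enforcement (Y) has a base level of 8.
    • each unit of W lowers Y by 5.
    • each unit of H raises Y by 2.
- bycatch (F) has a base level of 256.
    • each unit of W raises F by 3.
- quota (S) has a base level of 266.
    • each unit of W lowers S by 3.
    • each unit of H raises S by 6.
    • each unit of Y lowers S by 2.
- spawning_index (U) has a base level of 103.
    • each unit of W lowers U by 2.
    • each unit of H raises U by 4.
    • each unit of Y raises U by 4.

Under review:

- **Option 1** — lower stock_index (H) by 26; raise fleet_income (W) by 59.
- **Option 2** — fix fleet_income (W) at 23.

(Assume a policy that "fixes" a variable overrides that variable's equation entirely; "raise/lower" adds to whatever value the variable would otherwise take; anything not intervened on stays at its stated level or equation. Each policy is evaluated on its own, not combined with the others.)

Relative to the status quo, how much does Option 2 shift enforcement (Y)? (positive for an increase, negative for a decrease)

17

Baseline:
  W = 6
  H = -51 + 3·6 = -33
  Y = 8 − 5·6 + 2·(-33) = -88
Option 2 (W := 23):
  W = 23
  H = -51 + 3·23 = 18
  Y = 8 − 5·23 + 2·18 = -71
Change in Y: -71 − (-88) = 17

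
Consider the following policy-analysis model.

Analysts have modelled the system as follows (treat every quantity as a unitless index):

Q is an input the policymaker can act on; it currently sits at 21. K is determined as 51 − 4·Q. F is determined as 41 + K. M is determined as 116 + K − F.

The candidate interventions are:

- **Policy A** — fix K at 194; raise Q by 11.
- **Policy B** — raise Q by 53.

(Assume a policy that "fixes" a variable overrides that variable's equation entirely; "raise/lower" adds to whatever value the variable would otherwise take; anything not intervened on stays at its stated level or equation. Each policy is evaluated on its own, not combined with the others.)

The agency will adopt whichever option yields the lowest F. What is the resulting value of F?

Policy A (K := 194, Q + 11):
  Q = 21 + 11 = 32
  K = 194
  F = 41 + 194 = 235
Policy B (Q + 53):
  Q = 21 + 53 = 74
  K = 51 − 4·74 = -245
  F = 41 + (-245) = -204
Comparing — Policy A: F=235, Policy B: F=-204. Lowest is -204 (Policy B).

-204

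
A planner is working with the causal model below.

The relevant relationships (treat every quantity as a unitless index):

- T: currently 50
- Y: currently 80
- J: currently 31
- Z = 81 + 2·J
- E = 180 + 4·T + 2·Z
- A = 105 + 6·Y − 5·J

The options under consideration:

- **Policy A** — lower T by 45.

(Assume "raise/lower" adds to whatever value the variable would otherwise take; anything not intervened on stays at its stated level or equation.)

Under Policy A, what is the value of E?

486

Policy A (T − 45):
  T = 50 − 45 = 5
  J = 31
  Z = 81 + 2·31 = 143
  E = 180 + 4·5 + 2·143 = 486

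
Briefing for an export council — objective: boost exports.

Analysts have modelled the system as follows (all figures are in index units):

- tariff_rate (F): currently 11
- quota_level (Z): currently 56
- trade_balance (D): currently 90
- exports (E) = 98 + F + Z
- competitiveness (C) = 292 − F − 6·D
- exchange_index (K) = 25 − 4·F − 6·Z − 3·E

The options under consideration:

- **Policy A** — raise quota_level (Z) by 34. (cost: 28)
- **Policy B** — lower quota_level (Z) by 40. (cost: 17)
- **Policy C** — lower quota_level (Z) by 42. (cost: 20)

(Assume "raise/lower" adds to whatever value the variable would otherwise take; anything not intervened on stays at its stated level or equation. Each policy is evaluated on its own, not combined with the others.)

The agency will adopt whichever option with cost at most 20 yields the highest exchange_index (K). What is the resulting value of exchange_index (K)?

Policy B (Z − 40):
  F = 11
  Z = 56 − 40 = 16
  E = 98 + 11 + 16 = 125
  K = 25 − 4·11 − 6·16 − 3·125 = -490
Policy C (Z − 42):
  F = 11
  Z = 56 − 42 = 14
  E = 98 + 11 + 14 = 123
  K = 25 − 4·11 − 6·14 − 3·123 = -472
Comparing — Policy B: K=-490, Policy C: K=-472. Highest is -472 (Policy C).

-472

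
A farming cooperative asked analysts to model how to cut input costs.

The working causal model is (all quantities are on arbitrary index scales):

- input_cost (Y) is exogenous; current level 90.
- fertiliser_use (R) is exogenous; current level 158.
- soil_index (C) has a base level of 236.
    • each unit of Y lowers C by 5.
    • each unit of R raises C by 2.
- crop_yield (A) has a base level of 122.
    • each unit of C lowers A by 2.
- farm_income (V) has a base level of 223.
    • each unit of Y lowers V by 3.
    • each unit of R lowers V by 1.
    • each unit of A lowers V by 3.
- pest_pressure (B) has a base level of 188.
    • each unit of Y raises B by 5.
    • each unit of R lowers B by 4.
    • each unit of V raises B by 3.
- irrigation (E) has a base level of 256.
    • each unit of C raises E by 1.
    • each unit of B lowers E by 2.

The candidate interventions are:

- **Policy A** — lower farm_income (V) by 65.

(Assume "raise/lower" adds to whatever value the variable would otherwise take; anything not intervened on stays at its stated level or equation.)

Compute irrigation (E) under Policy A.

Policy A (V − 65):
  Y = 90
  R = 158
  C = 236 − 5·90 + 2·158 = 102
  A = 122 − 2·102 = -82
  V = 223 − 3·90 − 158 − 3·(-82) (−65 from intervention) = -24
  B = 188 + 5·90 − 4·158 + 3·(-24) = -66
  E = 256 + 102 − 2·(-66) = 490

490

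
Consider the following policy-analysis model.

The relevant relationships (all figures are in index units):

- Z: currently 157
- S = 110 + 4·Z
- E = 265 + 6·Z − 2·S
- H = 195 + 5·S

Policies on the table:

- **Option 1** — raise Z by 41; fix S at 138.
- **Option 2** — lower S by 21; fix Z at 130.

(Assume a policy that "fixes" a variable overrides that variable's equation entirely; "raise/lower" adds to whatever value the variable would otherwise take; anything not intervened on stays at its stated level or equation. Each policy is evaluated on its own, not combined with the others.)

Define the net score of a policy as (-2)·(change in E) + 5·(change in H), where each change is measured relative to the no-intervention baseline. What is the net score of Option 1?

Baseline:
  Z = 157
  S = 110 + 4·157 = 738
  E = 265 + 6·157 − 2·738 = -269
  H = 195 + 5·738 = 3885
Option 1 (Z + 41, S := 138):
  Z = 157 + 41 = 198
  S = 138
  E = 265 + 6·198 − 2·138 = 1177
  H = 195 + 5·138 = 885
ΔE = 1177 − (-269) = 1446; ΔH = 885 − 3885 = -3000
Score = (-2)·1446 + 5·(-3000) = -17892

-17892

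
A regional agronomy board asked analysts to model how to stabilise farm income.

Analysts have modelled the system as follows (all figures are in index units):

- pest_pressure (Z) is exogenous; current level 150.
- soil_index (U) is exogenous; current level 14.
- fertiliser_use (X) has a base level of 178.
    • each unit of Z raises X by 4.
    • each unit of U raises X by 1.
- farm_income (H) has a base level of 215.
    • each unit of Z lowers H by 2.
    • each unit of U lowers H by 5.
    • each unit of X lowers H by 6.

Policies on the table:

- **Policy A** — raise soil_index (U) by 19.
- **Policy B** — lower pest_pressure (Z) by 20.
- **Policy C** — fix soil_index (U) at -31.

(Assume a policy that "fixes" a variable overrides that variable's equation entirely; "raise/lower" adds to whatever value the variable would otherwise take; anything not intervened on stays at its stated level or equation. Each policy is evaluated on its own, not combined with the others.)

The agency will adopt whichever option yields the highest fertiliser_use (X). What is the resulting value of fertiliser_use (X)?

811

Policy A (U + 19):
  Z = 150
  U = 14 + 19 = 33
  X = 178 + 4·150 + 33 = 811
Policy B (Z − 20):
  Z = 150 − 20 = 130
  U = 14
  X = 178 + 4·130 + 14 = 712
Policy C (U := -31):
  Z = 150
  U = -31
  X = 178 + 4·150 + (-31) = 747
Comparing — Policy A: X=811, Policy B: X=712, Policy C: X=747. Highest is 811 (Policy A).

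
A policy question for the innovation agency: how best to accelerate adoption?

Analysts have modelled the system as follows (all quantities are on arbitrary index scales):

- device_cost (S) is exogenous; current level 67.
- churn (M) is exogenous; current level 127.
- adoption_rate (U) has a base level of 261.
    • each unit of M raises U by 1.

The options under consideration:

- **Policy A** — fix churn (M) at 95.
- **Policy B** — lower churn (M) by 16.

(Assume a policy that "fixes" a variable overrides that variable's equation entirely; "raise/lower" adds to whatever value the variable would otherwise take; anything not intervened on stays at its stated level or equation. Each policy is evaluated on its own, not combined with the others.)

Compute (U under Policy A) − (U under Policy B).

-16

Policy A (M := 95):
  M = 95
  U = 261 + 95 = 356
Policy B (M − 16):
  M = 127 − 16 = 111
  U = 261 + 111 = 372
U: 356 − 372 = -16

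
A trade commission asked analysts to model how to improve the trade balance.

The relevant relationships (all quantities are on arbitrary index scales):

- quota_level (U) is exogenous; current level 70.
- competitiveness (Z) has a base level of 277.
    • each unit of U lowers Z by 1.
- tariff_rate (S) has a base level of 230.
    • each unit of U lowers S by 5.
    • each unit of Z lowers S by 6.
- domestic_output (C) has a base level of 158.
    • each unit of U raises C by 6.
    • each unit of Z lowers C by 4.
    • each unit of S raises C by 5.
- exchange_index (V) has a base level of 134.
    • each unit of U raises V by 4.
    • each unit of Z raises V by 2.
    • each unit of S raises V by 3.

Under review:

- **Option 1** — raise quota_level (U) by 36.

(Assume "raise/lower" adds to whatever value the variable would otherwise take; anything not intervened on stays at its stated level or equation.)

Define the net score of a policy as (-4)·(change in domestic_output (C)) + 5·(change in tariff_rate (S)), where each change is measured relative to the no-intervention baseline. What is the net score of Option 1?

-1980

Baseline:
  U = 70
  Z = 277 − 70 = 207
  S = 230 − 5·70 − 6·207 = -1362
  C = 158 + 6·70 − 4·207 + 5·(-1362) = -7060
Option 1 (U + 36):
  U = 70 + 36 = 106
  Z = 277 − 106 = 171
  S = 230 − 5·106 − 6·171 = -1326
  C = 158 + 6·106 − 4·171 + 5·(-1326) = -6520
ΔC = -6520 − (-7060) = 540; ΔS = -1326 − (-1362) = 36
Score = (-4)·540 + 5·36 = -1980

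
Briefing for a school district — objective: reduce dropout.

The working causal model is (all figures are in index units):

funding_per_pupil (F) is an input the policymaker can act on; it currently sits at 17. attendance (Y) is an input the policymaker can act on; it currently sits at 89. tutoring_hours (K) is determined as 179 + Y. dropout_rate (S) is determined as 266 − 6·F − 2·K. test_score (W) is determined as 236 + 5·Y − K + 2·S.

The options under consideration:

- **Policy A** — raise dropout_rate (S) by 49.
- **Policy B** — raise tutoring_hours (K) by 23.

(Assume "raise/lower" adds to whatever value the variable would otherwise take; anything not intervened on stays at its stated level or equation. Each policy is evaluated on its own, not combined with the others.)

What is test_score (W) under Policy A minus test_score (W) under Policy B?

213

Policy A (S + 49):
  F = 17
  Y = 89
  K = 179 + 89 = 268
  S = 266 − 6·17 − 2·268 (+49 from intervention) = -323
  W = 236 + 5·89 − 268 + 2·(-323) = -233
Policy B (K + 23):
  F = 17
  Y = 89
  K = 179 + 89 (+23 from intervention) = 291
  S = 266 − 6·17 − 2·291 = -418
  W = 236 + 5·89 − 291 + 2·(-418) = -446
W: -233 − (-446) = 213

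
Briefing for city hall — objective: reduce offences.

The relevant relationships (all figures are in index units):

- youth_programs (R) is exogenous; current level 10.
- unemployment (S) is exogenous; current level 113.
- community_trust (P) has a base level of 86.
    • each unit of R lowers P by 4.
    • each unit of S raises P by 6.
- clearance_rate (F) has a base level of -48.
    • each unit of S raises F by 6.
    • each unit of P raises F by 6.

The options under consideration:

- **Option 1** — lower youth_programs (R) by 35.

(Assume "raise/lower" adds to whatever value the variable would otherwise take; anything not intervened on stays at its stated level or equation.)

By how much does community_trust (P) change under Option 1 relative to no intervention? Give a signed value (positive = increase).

Baseline:
  R = 10
  S = 113
  P = 86 − 4·10 + 6·113 = 724
Option 1 (R − 35):
  R = 10 − 35 = -25
  S = 113
  P = 86 − 4·(-25) + 6·113 = 864
Change in P: 864 − 724 = 140

140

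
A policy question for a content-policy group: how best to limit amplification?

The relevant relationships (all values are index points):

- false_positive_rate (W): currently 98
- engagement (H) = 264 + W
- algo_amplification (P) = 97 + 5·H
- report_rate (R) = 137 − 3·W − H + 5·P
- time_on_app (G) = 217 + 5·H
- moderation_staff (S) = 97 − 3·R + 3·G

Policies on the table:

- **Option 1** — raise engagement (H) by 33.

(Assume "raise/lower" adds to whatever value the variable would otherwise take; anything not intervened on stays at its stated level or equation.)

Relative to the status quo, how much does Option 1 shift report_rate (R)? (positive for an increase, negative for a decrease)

Baseline:
  W = 98
  H = 264 + 98 = 362
  P = 97 + 5·362 = 1907
  R = 137 − 3·98 − 362 + 5·1907 = 9016
Option 1 (H + 33):
  W = 98
  H = 264 + 98 (+33 from intervention) = 395
  P = 97 + 5·395 = 2072
  R = 137 − 3·98 − 395 + 5·2072 = 9808
Change in R: 9808 − 9016 = 792

792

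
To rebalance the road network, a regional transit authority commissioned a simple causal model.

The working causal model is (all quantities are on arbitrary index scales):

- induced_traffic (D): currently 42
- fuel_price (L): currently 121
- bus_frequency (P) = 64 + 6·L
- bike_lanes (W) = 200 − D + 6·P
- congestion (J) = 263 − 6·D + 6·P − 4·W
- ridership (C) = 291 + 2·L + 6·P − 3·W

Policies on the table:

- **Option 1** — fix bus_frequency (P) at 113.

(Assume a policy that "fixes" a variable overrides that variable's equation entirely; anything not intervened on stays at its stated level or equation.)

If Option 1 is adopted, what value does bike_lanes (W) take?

Option 1 (P := 113):
  D = 42
  L = 121
  P = 113
  W = 200 − 42 + 6·113 = 836

836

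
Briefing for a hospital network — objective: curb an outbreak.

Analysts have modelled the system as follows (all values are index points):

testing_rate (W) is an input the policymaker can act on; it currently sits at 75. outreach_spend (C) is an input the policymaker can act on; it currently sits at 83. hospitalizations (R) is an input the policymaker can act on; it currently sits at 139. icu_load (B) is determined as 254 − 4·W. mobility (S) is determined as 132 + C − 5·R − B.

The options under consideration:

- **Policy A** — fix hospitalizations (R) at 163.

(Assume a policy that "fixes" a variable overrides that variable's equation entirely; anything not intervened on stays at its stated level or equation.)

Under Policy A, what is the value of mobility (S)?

Policy A (R := 163):
  W = 75
  C = 83
  R = 163
  B = 254 − 4·75 = -46
  S = 132 + 83 − 5·163 − (-46) = -554

-554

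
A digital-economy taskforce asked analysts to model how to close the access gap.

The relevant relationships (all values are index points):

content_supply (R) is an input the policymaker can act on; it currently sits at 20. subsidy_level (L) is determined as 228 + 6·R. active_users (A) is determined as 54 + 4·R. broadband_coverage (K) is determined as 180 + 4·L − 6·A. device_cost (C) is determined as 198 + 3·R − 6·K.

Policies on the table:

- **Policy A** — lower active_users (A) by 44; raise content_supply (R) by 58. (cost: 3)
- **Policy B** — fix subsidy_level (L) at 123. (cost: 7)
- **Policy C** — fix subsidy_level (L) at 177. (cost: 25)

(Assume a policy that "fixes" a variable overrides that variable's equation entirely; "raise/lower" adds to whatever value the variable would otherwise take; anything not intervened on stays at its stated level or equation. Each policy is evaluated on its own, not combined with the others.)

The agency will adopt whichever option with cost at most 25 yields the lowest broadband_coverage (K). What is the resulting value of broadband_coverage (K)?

-132

Policy A (A − 44, R + 58):
  R = 20 + 58 = 78
  L = 228 + 6·78 = 696
  A = 54 + 4·78 (−44 from intervention) = 322
  K = 180 + 4·696 − 6·322 = 1032
Policy B (L := 123):
  R = 20
  L = 123
  A = 54 + 4·20 = 134
  K = 180 + 4·123 − 6·134 = -132
Policy C (L := 177):
  R = 20
  L = 177
  A = 54 + 4·20 = 134
  K = 180 + 4·177 − 6·134 = 84
Comparing — Policy A: K=1032, Policy B: K=-132, Policy C: K=84. Lowest is -132 (Policy B).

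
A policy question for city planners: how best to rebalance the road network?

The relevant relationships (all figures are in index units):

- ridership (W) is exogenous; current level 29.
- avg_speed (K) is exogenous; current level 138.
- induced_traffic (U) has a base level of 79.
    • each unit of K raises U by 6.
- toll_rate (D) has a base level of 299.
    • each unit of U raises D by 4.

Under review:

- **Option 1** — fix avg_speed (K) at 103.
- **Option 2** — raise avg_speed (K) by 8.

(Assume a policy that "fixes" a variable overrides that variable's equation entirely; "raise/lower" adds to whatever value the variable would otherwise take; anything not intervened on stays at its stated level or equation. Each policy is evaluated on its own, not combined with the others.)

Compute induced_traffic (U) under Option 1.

Option 1 (K := 103):
  K = 103
  U = 79 + 6·103 = 697

697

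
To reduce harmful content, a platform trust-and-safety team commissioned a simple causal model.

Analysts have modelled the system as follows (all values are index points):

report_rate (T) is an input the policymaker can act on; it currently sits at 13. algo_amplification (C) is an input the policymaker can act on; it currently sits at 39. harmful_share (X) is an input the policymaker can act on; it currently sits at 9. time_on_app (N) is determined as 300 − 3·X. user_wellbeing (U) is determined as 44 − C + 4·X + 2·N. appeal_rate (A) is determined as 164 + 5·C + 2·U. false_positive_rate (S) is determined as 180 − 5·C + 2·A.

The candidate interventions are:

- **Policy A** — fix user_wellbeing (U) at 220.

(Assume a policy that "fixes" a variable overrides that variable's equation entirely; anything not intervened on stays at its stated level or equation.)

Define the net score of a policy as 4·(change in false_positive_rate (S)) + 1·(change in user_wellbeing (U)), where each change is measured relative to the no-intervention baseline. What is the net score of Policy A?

Baseline:
  C = 39
  X = 9
  N = 300 − 3·9 = 273
  U = 44 − 39 + 4·9 + 2·273 = 587
  A = 164 + 5·39 + 2·587 = 1533
  S = 180 − 5·39 + 2·1533 = 3051
Policy A (U := 220):
  C = 39
  X = 9
  N = 300 − 3·9 = 273
  U = 220
  A = 164 + 5·39 + 2·220 = 799
  S = 180 − 5·39 + 2·799 = 1583
ΔS = 1583 − 3051 = -1468; ΔU = 220 − 587 = -367
Score = 4·(-1468) + 1·(-367) = -6239

-6239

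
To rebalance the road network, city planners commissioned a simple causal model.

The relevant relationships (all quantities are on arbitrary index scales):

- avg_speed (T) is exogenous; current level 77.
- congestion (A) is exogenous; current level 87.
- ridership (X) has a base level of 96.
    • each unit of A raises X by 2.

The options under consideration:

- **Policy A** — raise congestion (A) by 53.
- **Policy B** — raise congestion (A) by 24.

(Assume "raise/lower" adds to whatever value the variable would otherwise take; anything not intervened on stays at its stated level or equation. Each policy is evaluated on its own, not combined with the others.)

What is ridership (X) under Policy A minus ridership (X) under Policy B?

58

Policy A (A + 53):
  A = 87 + 53 = 140
  X = 96 + 2·140 = 376
Policy B (A + 24):
  A = 87 + 24 = 111
  X = 96 + 2·111 = 318
X: 376 − 318 = 58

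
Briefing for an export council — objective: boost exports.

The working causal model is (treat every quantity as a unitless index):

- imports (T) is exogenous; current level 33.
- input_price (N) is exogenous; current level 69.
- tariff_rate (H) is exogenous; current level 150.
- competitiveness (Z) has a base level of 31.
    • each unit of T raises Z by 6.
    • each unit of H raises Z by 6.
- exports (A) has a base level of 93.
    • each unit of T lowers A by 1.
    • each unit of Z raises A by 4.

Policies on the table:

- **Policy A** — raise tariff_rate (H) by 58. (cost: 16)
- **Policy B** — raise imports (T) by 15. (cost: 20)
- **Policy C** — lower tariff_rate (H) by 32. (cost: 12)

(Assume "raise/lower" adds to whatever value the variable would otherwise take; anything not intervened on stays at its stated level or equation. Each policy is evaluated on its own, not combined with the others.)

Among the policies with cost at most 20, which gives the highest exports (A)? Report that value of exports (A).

Policy A (H + 58):
  T = 33
  H = 150 + 58 = 208
  Z = 31 + 6·33 + 6·208 = 1477
  A = 93 − 33 + 4·1477 = 5968
Policy B (T + 15):
  T = 33 + 15 = 48
  H = 150
  Z = 31 + 6·48 + 6·150 = 1219
  A = 93 − 48 + 4·1219 = 4921
Policy C (H − 32):
  T = 33
  H = 150 − 32 = 118
  Z = 31 + 6·33 + 6·118 = 937
  A = 93 − 33 + 4·937 = 3808
Comparing — Policy A: A=5968, Policy B: A=4921, Policy C: A=3808. Highest is 5968 (Policy A).

5968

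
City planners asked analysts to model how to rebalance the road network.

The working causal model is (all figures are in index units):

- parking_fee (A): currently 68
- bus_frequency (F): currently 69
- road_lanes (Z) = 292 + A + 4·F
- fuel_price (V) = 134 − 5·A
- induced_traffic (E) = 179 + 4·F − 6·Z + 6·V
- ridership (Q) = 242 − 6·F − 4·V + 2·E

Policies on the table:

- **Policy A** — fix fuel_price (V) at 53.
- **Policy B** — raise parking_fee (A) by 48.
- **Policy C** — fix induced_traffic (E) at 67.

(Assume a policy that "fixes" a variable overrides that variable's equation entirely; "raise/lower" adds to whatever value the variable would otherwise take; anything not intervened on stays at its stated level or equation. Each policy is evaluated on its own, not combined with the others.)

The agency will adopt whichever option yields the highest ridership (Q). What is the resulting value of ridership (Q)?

786

Policy A (V := 53):
  A = 68
  F = 69
  Z = 292 + 68 + 4·69 = 636
  V = 53
  E = 179 + 4·69 − 6·636 + 6·53 = -3043
  Q = 242 − 6·69 − 4·53 + 2·(-3043) = -6470
Policy B (A + 48):
  A = 68 + 48 = 116
  F = 69
  Z = 292 + 116 + 4·69 = 684
  V = 134 − 5·116 = -446
  E = 179 + 4·69 − 6·684 + 6·(-446) = -6325
  Q = 242 − 6·69 − 4·(-446) + 2·(-6325) = -11038
Policy C (E := 67):
  A = 68
  F = 69
  Z = 292 + 68 + 4·69 = 636
  V = 134 − 5·68 = -206
  E = 67
  Q = 242 − 6·69 − 4·(-206) + 2·67 = 786
Comparing — Policy A: Q=-6470, Policy B: Q=-11038, Policy C: Q=786. Highest is 786 (Policy C).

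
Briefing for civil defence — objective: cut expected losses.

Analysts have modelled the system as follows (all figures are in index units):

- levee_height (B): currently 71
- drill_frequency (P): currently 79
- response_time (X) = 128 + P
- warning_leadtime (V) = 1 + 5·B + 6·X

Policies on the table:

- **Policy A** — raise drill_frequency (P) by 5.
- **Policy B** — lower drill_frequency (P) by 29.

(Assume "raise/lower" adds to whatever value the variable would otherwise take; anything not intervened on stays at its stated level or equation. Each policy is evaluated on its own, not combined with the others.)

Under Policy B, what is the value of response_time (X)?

Policy B (P − 29):
  P = 79 − 29 = 50
  X = 128 + 50 = 178

178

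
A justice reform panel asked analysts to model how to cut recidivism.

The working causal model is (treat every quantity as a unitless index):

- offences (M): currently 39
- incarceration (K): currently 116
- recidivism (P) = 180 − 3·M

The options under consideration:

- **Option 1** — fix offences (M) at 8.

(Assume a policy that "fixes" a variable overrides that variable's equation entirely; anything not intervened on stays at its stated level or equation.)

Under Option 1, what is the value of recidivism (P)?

Option 1 (M := 8):
  M = 8
  P = 180 − 3·8 = 156

156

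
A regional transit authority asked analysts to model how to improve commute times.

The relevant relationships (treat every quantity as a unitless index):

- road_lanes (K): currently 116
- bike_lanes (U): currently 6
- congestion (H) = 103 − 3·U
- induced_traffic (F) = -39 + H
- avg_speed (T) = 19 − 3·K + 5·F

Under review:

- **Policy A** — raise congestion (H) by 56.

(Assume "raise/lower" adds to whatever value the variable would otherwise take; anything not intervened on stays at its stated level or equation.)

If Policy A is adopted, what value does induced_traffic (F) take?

Policy A (H + 56):
  U = 6
  H = 103 − 3·6 (+56 from intervention) = 141
  F = -39 + 141 = 102

102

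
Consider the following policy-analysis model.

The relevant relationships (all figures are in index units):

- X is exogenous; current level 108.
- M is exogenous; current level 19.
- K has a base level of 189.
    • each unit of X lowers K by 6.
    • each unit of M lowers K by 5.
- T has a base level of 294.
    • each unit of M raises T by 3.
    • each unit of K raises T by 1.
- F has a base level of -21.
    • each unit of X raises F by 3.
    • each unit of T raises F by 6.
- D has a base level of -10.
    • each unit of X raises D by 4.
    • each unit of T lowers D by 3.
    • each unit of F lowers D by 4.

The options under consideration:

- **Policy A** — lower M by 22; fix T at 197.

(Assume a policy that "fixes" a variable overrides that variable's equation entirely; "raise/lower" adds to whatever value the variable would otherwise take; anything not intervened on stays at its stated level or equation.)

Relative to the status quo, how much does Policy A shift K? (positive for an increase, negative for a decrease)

110

Baseline:
  X = 108
  M = 19
  K = 189 − 6·108 − 5·19 = -554
Policy A (M − 22, T := 197):
  X = 108
  M = 19 − 22 = -3
  K = 189 − 6·108 − 5·(-3) = -444
Change in K: -444 − (-554) = 110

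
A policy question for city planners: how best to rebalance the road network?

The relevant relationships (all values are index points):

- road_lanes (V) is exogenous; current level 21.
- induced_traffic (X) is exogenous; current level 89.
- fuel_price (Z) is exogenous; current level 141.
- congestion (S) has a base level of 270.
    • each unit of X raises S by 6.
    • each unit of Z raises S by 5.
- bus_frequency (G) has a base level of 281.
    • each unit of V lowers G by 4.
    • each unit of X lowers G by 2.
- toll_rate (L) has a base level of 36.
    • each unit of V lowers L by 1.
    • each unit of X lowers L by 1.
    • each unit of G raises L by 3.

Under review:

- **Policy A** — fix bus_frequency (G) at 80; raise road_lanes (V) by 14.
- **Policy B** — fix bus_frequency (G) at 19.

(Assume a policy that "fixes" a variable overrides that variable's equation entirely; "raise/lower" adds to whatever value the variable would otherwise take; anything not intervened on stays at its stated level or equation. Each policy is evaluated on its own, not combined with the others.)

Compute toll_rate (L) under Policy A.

Policy A (G := 80, V + 14):
  V = 21 + 14 = 35
  X = 89
  G = 80
  L = 36 − 35 − 89 + 3·80 = 152

152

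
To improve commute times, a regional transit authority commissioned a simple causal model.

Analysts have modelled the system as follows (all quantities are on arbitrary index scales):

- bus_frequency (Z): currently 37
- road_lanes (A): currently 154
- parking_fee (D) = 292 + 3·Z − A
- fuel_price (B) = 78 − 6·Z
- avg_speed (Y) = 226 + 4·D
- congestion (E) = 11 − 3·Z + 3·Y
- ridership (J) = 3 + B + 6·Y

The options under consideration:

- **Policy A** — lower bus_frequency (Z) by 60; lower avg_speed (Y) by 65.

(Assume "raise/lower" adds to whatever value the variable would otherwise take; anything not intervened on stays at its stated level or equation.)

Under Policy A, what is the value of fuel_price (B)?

216

Policy A (Z − 60, Y − 65):
  Z = 37 − 60 = -23
  B = 78 − 6·(-23) = 216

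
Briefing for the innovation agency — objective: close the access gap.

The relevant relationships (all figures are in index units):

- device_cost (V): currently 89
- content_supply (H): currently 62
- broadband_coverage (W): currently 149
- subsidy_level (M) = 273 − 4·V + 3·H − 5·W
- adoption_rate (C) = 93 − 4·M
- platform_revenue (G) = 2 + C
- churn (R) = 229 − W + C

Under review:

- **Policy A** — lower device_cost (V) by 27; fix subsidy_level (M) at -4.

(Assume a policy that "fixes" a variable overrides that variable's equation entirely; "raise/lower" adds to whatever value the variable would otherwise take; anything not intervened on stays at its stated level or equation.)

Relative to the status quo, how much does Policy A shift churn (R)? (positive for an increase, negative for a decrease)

-2552

Baseline:
  V = 89
  H = 62
  W = 149
  M = 273 − 4·89 + 3·62 − 5·149 = -642
  C = 93 − 4·(-642) = 2661
  R = 229 − 149 + 2661 = 2741
Policy A (V − 27, M := -4):
  V = 89 − 27 = 62
  H = 62
  W = 149
  M = -4
  C = 93 − 4·(-4) = 109
  R = 229 − 149 + 109 = 189
Change in R: 189 − 2741 = -2552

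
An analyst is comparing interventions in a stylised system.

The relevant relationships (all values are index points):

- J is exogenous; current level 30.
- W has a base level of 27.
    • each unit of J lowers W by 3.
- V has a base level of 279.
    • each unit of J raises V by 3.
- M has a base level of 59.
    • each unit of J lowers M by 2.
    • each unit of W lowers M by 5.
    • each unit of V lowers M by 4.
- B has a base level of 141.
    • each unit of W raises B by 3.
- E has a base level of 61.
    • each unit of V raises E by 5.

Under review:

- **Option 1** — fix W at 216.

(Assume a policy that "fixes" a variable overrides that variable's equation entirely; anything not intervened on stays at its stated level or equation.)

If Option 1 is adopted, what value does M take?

Option 1 (W := 216):
  J = 30
  W = 216
  V = 279 + 3·30 = 369
  M = 59 − 2·30 − 5·216 − 4·369 = -2557

-2557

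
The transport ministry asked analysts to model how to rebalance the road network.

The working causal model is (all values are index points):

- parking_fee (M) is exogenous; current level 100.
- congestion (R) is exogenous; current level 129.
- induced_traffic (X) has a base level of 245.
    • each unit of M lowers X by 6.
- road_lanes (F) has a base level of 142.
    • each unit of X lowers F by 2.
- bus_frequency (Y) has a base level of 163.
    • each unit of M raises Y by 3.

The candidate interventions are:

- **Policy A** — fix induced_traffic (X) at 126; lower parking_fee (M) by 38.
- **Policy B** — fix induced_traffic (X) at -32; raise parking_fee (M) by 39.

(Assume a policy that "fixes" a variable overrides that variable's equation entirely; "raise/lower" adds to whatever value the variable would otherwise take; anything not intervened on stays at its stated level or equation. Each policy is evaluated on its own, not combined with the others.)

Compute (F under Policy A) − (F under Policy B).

Policy A (X := 126, M − 38):
  M = 100 − 38 = 62
  X = 126
  F = 142 − 2·126 = -110
Policy B (X := -32, M + 39):
  M = 100 + 39 = 139
  X = -32
  F = 142 − 2·(-32) = 206
F: -110 − 206 = -316

-316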